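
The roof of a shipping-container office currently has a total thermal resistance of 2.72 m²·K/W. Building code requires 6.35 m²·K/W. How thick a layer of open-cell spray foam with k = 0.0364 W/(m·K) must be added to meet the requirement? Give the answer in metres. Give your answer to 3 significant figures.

0.132 m

ΔR = 6.35 − 2.72 = 3.63 m²·K/W
L = ΔR × k = 3.63 × 0.0364 = 0.1321 m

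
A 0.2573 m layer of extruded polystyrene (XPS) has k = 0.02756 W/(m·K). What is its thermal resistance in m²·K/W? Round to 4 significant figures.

R = L/k = 0.2573/0.02756 = 9.336 m²·K/W

9.336 m²·K/W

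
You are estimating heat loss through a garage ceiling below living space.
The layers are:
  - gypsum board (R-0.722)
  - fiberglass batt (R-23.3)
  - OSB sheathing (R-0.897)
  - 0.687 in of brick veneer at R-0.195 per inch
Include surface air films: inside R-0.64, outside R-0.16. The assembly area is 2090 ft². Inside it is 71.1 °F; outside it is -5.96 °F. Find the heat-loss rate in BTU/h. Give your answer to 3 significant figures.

6230 BTU/h

0.687 × 0.195 = 0.134
R_total = 0.64 + 0.722 + 23.3 + 0.897 + 0.134 + 0.16 = 25.85 ft²·°F·h/BTU
Q = A·ΔT/R = 2090 × (71.1 − (-5.96)) / 25.85 = 6230 BTU/h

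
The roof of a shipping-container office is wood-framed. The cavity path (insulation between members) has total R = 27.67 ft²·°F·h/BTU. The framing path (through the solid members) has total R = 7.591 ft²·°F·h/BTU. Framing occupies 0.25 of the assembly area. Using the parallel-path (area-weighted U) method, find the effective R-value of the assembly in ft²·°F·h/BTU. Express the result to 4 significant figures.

U_eff = 0.75/27.67 + 0.25/7.591 = 0.027105 + 0.032934 = 0.060039
R_eff = 1/U_eff = 16.656 ft²·°F·h/BTU

16.66 ft²·°F·h/BTU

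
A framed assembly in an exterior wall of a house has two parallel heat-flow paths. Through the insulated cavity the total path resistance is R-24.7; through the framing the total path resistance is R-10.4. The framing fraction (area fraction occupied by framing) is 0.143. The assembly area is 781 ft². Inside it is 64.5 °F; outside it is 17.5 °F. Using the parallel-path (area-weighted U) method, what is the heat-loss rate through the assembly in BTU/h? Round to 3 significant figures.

U_eff = 0.857/24.7 + 0.143/10.4 = 0.0347 + 0.01375 = 0.04845
R_eff = 1/U_eff = 20.64 ft²·°F·h/BTU
Q = 781 × (64.5 − 17.5) / 20.64 = 1778 BTU/h

1780 BTU/h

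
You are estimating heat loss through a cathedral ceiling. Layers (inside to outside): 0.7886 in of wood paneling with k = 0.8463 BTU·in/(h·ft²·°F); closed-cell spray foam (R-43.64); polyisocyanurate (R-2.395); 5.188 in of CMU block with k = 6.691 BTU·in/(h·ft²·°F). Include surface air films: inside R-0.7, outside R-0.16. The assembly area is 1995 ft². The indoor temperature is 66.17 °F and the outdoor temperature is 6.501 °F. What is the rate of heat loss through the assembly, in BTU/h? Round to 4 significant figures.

2449 BTU/h

0.7886/0.8463 = 0.93182
5.188/6.691 = 0.77537
R_total = 0.7 + 0.93182 + 43.64 + 2.395 + 0.77537 + 0.16 = 48.602 ft²·°F·h/BTU
Q = A·ΔT/R = 1995 × (66.17 − 6.501) / 48.602 = 2449.3 BTU/h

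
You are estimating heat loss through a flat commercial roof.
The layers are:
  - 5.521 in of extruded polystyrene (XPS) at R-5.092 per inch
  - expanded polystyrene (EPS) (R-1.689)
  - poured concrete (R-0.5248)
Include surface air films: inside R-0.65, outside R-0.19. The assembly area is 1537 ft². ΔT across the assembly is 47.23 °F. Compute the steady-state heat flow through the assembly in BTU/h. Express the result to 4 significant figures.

2329 BTU/h

5.521 × 5.092 = 28.113
R_total = 0.65 + 28.113 + 1.689 + 0.5248 + 0.19 = 31.167 ft²·°F·h/BTU
Q = A·ΔT/R = 1537 × 47.23 / 31.167 = 2329.2 BTU/h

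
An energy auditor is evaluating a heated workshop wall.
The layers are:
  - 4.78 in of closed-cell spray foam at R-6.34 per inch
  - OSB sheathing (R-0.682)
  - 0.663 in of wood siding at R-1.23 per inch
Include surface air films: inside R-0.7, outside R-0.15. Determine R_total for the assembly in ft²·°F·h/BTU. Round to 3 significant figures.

32.7 ft²·°F·h/BTU

4.78 × 6.34 = 30.31
0.663 × 1.23 = 0.8155
R_total = 0.7 + 30.31 + 0.682 + 0.8155 + 0.15 = 32.65 ft²·°F·h/BTU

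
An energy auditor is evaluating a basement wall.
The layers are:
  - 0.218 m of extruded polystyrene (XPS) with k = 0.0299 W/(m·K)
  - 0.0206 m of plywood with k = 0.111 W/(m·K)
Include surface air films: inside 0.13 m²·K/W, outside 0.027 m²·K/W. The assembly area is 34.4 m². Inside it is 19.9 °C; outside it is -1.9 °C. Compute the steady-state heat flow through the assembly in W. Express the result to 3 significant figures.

98.2 W

0.218/0.0299 = 7.291
0.0206/0.111 = 0.1856
R_total = 0.13 + 7.291 + 0.1856 + 0.027 = 7.634 m²·K/W
Q = A·ΔT/R = 34.4 × (19.9 − (-1.9)) / 7.634 = 98.24 W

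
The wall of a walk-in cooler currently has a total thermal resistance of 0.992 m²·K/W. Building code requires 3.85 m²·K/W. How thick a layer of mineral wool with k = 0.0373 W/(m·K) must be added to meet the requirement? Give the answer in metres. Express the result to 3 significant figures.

0.107 m

ΔR = 3.85 − 0.992 = 2.858 m²·K/W
L = ΔR × k = 2.858 × 0.0373 = 0.1066 m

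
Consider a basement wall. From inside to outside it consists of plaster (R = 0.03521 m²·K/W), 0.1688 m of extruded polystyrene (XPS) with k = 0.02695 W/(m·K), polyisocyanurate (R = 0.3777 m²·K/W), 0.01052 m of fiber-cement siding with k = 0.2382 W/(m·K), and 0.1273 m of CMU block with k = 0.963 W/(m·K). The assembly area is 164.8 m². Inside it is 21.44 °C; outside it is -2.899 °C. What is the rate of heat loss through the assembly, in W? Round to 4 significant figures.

585.3 W

0.1688/0.02695 = 6.2635
0.01052/0.2382 = 0.044165
0.1273/0.963 = 0.13219
R_total = 0.03521 + 6.2635 + 0.3777 + 0.044165 + 0.13219 = 6.8527 m²·K/W
Q = A·ΔT/R = 164.8 × (21.44 − (-2.899)) / 6.8527 = 585.33 W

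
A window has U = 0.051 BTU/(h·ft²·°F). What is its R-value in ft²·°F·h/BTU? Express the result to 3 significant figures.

R = 1/U = 1/0.051 = 19.61

19.6 ft²·°F·h/BTU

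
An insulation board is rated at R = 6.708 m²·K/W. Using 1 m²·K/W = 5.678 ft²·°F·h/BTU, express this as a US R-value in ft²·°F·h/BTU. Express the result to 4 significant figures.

38.09 ft²·°F·h/BTU

R_US = 6.708 × 5.678 = 38.088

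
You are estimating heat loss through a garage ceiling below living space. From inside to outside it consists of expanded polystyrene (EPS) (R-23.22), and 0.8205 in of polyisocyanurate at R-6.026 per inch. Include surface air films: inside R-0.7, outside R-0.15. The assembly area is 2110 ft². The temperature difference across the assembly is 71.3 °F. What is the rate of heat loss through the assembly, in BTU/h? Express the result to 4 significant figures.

0.8205 × 6.026 = 4.9443
R_total = 0.7 + 23.22 + 4.9443 + 0.15 = 29.014 ft²·°F·h/BTU
Q = A·ΔT/R = 2110 × 71.3 / 29.014 = 5185.1 BTU/h

5185 BTU/h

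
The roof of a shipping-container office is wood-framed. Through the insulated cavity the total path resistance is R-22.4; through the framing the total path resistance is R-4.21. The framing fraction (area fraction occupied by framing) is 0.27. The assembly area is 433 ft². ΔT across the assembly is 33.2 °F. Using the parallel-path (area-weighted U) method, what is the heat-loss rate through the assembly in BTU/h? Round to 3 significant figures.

U_eff = 0.73/22.4 + 0.27/4.21 = 0.03259 + 0.06413 = 0.09672
R_eff = 1/U_eff = 10.34 ft²·°F·h/BTU
Q = 433 × 33.2 / 10.34 = 1390 BTU/h

1390 BTU/h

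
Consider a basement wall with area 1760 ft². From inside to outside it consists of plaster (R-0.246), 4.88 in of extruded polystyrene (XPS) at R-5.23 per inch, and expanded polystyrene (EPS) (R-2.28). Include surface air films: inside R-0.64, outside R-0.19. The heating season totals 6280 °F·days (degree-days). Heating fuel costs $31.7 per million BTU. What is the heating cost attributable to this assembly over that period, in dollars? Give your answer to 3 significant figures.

4.88 × 5.23 = 25.52
R_total = 0.64 + 0.246 + 25.52 + 2.28 + 0.19 = 28.88 ft²·°F·h/BTU
E = A × HDD × 24 / R = 1760 × 6280 × 24 / 28.88 = 9186000 BTU
Cost = 9186000/10⁶ × 31.7 = $291.2

291 dollars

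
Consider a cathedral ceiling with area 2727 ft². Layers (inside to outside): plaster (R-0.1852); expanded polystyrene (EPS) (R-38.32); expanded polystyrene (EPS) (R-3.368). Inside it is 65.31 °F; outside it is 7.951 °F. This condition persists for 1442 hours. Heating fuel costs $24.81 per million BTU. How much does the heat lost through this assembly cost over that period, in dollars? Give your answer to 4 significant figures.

133.6 dollars

R_total = 0.1852 + 38.32 + 3.368 = 41.873 ft²·°F·h/BTU
Q = 2727 × (65.31 − 7.951) / 41.873 = 3735.5 BTU/h
E = 3735.5 × 1442 = 5386600 BTU
Cost = 5386600/10⁶ × 24.81 = $133.64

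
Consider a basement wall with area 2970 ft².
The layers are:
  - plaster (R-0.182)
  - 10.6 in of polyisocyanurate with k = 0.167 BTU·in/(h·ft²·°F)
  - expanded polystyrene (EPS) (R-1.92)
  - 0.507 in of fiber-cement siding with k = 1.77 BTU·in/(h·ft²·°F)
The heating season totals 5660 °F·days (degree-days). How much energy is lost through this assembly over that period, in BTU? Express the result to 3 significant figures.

6130000 BTU

10.6/0.167 = 63.47
0.507/1.77 = 0.2864
R_total = 0.182 + 63.47 + 1.92 + 0.2864 = 65.86 ft²·°F·h/BTU
E = A × HDD × 24 / R = 2970 × 5660 × 24 / 65.86 = 6126000 BTU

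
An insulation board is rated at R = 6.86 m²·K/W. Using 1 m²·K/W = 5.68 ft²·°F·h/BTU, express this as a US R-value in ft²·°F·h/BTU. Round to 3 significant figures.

R_US = 6.86 × 5.68 = 38.96

39.0 ft²·°F·h/BTU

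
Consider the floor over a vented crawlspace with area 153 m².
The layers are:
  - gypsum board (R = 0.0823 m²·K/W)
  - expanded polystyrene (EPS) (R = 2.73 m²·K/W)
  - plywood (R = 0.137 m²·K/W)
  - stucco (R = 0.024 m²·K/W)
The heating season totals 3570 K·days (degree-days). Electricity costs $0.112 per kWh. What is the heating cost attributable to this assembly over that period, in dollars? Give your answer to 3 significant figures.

494 dollars

R_total = 0.0823 + 2.73 + 0.137 + 0.024 = 2.973 m²·K/W
E = A × HDD × 24 / R / 1000 = 153 × 3570 × 24 / 2.973 / 1000 = 4409 kWh
Cost = 4409 × 0.112 = $493.8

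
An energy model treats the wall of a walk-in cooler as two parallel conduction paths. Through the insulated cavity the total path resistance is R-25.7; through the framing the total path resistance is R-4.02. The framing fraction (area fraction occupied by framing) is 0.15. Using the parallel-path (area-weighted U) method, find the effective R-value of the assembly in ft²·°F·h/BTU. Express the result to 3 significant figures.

U_eff = 0.85/25.7 + 0.15/4.02 = 0.03307 + 0.03731 = 0.07039
R_eff = 1/U_eff = 14.21 ft²·°F·h/BTU

14.2 ft²·°F·h/BTU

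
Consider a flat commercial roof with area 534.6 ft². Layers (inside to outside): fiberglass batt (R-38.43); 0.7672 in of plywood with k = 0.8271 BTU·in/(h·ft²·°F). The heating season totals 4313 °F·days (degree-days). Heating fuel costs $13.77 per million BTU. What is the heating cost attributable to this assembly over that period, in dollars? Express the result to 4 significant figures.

0.7672/0.8271 = 0.92758
R_total = 38.43 + 0.92758 = 39.358 ft²·°F·h/BTU
E = A × HDD × 24 / R = 534.6 × 4313 × 24 / 39.358 = 1406000 BTU
Cost = 1406000/10⁶ × 13.77 = $19.361

19.36 dollars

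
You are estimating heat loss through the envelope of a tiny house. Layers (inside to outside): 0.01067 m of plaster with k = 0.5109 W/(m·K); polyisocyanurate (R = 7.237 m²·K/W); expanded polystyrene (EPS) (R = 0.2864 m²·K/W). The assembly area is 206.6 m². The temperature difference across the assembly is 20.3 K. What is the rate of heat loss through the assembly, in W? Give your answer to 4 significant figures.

555.9 W

0.01067/0.5109 = 0.020885
R_total = 0.020885 + 7.237 + 0.2864 = 7.5443 m²·K/W
Q = A·ΔT/R = 206.6 × 20.3 / 7.5443 = 555.91 W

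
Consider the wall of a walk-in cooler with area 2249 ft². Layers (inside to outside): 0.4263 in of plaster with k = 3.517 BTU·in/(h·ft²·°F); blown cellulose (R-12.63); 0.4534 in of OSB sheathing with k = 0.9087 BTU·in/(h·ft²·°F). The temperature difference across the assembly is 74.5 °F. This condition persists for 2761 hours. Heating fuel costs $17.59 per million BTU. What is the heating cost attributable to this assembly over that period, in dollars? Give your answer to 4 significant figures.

614.1 dollars

0.4263/3.517 = 0.12121
0.4534/0.9087 = 0.49895
R_total = 0.12121 + 12.63 + 0.49895 = 13.25 ft²·°F·h/BTU
Q = 2249 × 74.5 / 13.25 = 12645 BTU/h
E = 12645 × 2761 = 34913000 BTU
Cost = 34913000/10⁶ × 17.59 = $614.12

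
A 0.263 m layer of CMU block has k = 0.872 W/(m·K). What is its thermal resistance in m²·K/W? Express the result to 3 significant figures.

0.302 m²·K/W

R = L/k = 0.263/0.872 = 0.3016 m²·K/W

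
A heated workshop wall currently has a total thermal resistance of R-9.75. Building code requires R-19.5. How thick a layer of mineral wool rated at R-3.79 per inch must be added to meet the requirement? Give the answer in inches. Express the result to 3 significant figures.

ΔR = 19.5 − 9.75 = 9.75 ft²·°F·h/BTU
L = ΔR / (R/in) = 9.75/3.79 = 2.573 in

2.57 in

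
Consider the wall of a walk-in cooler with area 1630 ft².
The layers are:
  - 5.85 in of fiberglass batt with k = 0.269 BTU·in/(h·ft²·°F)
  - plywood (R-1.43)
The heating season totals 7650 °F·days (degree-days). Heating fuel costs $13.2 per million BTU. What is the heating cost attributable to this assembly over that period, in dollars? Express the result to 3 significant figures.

170 dollars

5.85/0.269 = 21.75
R_total = 21.75 + 1.43 = 23.18 ft²·°F·h/BTU
E = A × HDD × 24 / R = 1630 × 7650 × 24 / 23.18 = 12910000 BTU
Cost = 12910000/10⁶ × 13.2 = $170.4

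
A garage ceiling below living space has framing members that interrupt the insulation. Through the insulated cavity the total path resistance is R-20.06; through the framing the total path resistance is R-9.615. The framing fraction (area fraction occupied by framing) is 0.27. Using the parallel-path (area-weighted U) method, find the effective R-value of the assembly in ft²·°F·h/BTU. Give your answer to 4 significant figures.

U_eff = 0.73/20.06 + 0.27/9.615 = 0.036391 + 0.028081 = 0.064472
R_eff = 1/U_eff = 15.511 ft²·°F·h/BTU

15.51 ft²·°F·h/BTU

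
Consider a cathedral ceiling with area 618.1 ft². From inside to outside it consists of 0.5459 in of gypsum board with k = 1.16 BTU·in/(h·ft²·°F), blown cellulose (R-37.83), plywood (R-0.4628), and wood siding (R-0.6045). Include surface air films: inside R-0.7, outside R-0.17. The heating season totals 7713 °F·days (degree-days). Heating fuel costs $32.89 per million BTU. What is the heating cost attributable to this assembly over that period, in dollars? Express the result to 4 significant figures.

0.5459/1.16 = 0.4706
R_total = 0.7 + 0.4706 + 37.83 + 0.4628 + 0.6045 + 0.17 = 40.238 ft²·°F·h/BTU
E = A × HDD × 24 / R = 618.1 × 7713 × 24 / 40.238 = 2843500 BTU
Cost = 2843500/10⁶ × 32.89 = $93.524

93.52 dollars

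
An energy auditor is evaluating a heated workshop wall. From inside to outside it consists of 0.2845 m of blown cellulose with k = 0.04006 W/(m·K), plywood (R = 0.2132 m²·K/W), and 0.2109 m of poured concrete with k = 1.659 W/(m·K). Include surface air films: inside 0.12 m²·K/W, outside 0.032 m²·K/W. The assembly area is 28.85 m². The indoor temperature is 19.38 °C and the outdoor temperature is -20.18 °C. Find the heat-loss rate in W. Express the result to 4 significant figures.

0.2845/0.04006 = 7.1018
0.2109/1.659 = 0.12712
R_total = 0.12 + 7.1018 + 0.2132 + 0.12712 + 0.032 = 7.5942 m²·K/W
Q = A·ΔT/R = 28.85 × (19.38 − (-20.18)) / 7.5942 = 150.29 W

150.3 W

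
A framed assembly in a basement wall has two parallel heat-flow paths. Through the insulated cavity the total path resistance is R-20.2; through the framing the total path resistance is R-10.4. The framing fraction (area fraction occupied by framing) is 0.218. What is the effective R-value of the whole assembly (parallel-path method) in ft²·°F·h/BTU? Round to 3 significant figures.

U_eff = 0.782/20.2 + 0.218/10.4 = 0.03871 + 0.02096 = 0.05967
R_eff = 1/U_eff = 16.76 ft²·°F·h/BTU

16.8 ft²·°F·h/BTU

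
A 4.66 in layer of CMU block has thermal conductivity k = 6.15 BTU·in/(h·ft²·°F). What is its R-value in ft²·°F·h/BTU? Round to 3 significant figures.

R = L/k = 4.66/6.15 = 0.7577 ft²·°F·h/BTU

0.758 ft²·°F·h/BTU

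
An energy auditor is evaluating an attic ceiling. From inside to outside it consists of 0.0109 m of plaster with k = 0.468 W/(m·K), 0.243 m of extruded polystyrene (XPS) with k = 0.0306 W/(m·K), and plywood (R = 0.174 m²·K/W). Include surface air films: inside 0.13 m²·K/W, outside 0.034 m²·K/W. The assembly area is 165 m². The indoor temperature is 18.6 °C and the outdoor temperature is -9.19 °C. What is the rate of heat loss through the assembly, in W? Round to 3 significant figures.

0.0109/0.468 = 0.02329
0.243/0.0306 = 7.941
R_total = 0.13 + 0.02329 + 7.941 + 0.174 + 0.034 = 8.302 m²·K/W
Q = A·ΔT/R = 165 × (18.6 − (-9.19)) / 8.302 = 552.3 W

552 W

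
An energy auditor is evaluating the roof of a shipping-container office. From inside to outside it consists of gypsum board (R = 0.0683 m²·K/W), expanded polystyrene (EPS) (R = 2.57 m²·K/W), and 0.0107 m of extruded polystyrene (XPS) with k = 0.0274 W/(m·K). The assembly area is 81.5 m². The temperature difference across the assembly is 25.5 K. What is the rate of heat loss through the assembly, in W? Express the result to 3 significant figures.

686 W

0.0107/0.0274 = 0.3905
R_total = 0.0683 + 2.57 + 0.3905 = 3.029 m²·K/W
Q = A·ΔT/R = 81.5 × 25.5 / 3.029 = 686.2 W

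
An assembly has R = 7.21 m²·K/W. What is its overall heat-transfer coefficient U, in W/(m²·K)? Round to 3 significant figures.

U = 1/R = 1/7.21 = 0.1387

0.139 W/(m²·K)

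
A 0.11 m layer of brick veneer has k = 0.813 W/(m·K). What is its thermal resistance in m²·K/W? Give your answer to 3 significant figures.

0.135 m²·K/W

R = L/k = 0.11/0.813 = 0.1353 m²·K/W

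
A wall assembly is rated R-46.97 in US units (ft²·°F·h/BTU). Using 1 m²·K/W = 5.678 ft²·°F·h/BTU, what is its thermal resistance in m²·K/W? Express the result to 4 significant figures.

R_SI = 46.97/5.678 = 8.2723

8.272 m²·K/W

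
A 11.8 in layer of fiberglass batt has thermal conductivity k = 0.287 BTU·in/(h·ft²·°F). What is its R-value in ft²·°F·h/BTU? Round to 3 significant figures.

R = L/k = 11.8/0.287 = 41.11 ft²·°F·h/BTU

41.1 ft²·°F·h/BTU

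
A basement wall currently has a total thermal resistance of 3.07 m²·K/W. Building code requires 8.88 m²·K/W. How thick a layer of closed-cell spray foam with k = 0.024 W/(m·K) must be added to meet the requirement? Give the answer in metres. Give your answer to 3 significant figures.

0.139 m

ΔR = 8.88 − 3.07 = 5.81 m²·K/W
L = ΔR × k = 5.81 × 0.024 = 0.1394 m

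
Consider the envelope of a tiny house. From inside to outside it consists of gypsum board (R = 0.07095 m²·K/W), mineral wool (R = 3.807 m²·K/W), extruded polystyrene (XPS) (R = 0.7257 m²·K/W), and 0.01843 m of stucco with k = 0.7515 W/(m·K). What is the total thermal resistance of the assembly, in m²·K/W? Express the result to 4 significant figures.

4.628 m²·K/W

0.01843/0.7515 = 0.024524
R_total = 0.07095 + 3.807 + 0.7257 + 0.024524 = 4.6282 m²·K/W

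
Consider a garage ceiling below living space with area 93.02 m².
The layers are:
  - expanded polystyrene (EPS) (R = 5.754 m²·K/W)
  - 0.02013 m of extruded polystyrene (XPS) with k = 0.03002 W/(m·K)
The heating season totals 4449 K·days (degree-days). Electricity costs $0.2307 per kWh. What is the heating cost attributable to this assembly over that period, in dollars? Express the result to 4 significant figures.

0.02013/0.03002 = 0.67055
R_total = 5.754 + 0.67055 = 6.4246 m²·K/W
E = A × HDD × 24 / R / 1000 = 93.02 × 4449 × 24 / 6.4246 / 1000 = 1546 kWh
Cost = 1546 × 0.2307 = $356.66

356.7 dollars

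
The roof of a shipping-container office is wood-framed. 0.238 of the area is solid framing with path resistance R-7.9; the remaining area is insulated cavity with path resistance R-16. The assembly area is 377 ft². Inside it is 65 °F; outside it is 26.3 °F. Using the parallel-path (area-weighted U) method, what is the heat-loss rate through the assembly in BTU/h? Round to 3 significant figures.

1130 BTU/h

U_eff = 0.762/16 + 0.238/7.9 = 0.04763 + 0.03013 = 0.07775
R_eff = 1/U_eff = 12.86 ft²·°F·h/BTU
Q = 377 × (65 − 26.3) / 12.86 = 1134 BTU/h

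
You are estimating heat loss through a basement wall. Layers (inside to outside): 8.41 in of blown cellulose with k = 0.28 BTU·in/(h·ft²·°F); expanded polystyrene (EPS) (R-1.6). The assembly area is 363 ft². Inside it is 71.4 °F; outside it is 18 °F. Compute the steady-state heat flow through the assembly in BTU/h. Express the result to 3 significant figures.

613 BTU/h

8.41/0.28 = 30.04
R_total = 30.04 + 1.6 = 31.64 ft²·°F·h/BTU
Q = A·ΔT/R = 363 × (71.4 − 18) / 31.64 = 612.7 BTU/h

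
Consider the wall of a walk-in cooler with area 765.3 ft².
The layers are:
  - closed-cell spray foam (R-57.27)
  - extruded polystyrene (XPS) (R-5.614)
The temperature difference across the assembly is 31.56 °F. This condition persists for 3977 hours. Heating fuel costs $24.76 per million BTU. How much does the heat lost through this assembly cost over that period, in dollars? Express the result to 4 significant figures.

37.82 dollars

R_total = 57.27 + 5.614 = 62.884 ft²·°F·h/BTU
Q = 765.3 × 31.56 / 62.884 = 384.09 BTU/h
E = 384.09 × 3977 = 1527500 BTU
Cost = 1527500/10⁶ × 24.76 = $37.821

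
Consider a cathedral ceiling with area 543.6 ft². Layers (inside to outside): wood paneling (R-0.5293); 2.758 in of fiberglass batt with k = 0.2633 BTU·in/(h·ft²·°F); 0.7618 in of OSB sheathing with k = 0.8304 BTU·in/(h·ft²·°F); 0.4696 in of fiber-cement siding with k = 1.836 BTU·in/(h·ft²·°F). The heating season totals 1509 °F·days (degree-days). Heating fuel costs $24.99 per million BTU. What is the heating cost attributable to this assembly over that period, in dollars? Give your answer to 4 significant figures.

40.40 dollars

2.758/0.2633 = 10.475
0.7618/0.8304 = 0.91739
0.4696/1.836 = 0.25577
R_total = 0.5293 + 10.475 + 0.91739 + 0.25577 = 12.177 ft²·°F·h/BTU
E = A × HDD × 24 / R = 543.6 × 1509 × 24 / 12.177 = 1616700 BTU
Cost = 1616700/10⁶ × 24.99 = $40.402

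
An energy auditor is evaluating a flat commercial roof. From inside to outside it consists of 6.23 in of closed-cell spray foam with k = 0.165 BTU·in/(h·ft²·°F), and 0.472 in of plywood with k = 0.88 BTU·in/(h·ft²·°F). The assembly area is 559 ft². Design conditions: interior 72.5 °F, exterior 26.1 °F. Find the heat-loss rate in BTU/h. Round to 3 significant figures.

6.23/0.165 = 37.76
0.472/0.88 = 0.5364
R_total = 37.76 + 0.5364 = 38.29 ft²·°F·h/BTU
Q = A·ΔT/R = 559 × (72.5 − 26.1) / 38.29 = 677.3 BTU/h

677 BTU/h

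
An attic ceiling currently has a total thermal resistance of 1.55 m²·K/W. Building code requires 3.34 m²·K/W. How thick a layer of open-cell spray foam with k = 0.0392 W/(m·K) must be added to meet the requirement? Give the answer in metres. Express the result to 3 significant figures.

0.0702 m

ΔR = 3.34 − 1.55 = 1.79 m²·K/W
L = ΔR × k = 1.79 × 0.0392 = 0.07017 m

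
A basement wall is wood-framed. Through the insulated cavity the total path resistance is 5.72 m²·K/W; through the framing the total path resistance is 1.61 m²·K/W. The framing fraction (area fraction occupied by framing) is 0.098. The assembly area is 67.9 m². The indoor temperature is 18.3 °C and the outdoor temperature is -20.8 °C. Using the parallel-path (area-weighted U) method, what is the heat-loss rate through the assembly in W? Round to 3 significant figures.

580 W

U_eff = 0.902/5.72 + 0.098/1.61 = 0.1577 + 0.06087 = 0.2186
R_eff = 1/U_eff = 4.575 m²·K/W
Q = 67.9 × (18.3 − (-20.8)) / 4.575 = 580.3 W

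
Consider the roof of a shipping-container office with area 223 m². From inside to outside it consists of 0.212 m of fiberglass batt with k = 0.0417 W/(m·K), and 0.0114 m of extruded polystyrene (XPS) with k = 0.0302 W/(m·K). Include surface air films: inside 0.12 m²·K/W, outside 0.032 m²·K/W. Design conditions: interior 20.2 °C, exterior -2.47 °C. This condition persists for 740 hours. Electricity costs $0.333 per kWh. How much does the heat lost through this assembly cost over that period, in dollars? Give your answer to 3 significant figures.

0.212/0.0417 = 5.084
0.0114/0.0302 = 0.3775
R_total = 0.12 + 5.084 + 0.3775 + 0.032 = 5.613 m²·K/W
Q = 223 × (20.2 − (-2.47)) / 5.613 = 900.6 W
E = 900.6 W × 740 h / 1000 = 666.4 kWh
Cost = 666.4 × 0.333 = $221.9

222 dollars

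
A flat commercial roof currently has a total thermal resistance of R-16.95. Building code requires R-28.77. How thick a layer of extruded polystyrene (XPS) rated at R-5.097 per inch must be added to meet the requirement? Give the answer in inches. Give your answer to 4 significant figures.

2.319 in

ΔR = 28.77 − 16.95 = 11.82 ft²·°F·h/BTU
L = ΔR / (R/in) = 11.82/5.097 = 2.319 in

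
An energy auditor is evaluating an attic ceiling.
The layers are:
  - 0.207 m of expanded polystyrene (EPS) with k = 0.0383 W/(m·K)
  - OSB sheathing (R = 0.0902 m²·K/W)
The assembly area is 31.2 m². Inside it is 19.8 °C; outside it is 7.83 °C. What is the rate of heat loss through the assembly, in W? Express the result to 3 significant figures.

0.207/0.0383 = 5.405
R_total = 5.405 + 0.0902 = 5.495 m²·K/W
Q = A·ΔT/R = 31.2 × (19.8 − 7.83) / 5.495 = 67.97 W

68.0 W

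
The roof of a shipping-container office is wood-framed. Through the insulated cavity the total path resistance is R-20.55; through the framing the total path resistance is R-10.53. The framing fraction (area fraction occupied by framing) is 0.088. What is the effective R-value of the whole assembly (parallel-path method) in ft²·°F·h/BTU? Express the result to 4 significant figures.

18.96 ft²·°F·h/BTU

U_eff = 0.912/20.55 + 0.088/10.53 = 0.04438 + 0.0083571 = 0.052737
R_eff = 1/U_eff = 18.962 ft²·°F·h/BTU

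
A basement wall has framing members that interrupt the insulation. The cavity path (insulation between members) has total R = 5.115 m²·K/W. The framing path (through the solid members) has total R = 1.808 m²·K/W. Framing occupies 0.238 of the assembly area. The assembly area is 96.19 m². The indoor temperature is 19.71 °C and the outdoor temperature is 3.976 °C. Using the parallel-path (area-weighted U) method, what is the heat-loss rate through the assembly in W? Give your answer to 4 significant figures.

424.7 W

U_eff = 0.762/5.115 + 0.238/1.808 = 0.14897 + 0.13164 = 0.28061
R_eff = 1/U_eff = 3.5637 m²·K/W
Q = 96.19 × (19.71 − 3.976) / 3.5637 = 424.69 W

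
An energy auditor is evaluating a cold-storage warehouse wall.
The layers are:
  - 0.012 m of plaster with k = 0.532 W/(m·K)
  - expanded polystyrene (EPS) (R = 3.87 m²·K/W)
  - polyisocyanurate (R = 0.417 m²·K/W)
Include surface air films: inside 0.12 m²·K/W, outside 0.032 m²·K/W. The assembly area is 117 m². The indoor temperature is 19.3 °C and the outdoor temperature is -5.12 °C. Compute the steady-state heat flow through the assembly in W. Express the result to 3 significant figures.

640 W

0.012/0.532 = 0.02256
R_total = 0.12 + 0.02256 + 3.87 + 0.417 + 0.032 = 4.462 m²·K/W
Q = A·ΔT/R = 117 × (19.3 − (-5.12)) / 4.462 = 640.4 W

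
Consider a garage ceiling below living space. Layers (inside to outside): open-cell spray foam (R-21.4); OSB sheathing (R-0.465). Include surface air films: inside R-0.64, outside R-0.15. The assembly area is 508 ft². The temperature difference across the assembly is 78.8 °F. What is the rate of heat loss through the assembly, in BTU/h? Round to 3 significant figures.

1770 BTU/h

R_total = 0.64 + 21.4 + 0.465 + 0.15 = 22.65 ft²·°F·h/BTU
Q = A·ΔT/R = 508 × 78.8 / 22.65 = 1767 BTU/h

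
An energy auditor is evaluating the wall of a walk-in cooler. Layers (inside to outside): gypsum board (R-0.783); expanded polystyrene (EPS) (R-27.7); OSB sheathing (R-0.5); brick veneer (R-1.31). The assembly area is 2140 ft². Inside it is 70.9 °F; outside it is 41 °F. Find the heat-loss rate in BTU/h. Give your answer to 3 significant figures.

R_total = 0.783 + 27.7 + 0.5 + 1.31 = 30.29 ft²·°F·h/BTU
Q = A·ΔT/R = 2140 × (70.9 − 41) / 30.29 = 2112 BTU/h

2110 BTU/h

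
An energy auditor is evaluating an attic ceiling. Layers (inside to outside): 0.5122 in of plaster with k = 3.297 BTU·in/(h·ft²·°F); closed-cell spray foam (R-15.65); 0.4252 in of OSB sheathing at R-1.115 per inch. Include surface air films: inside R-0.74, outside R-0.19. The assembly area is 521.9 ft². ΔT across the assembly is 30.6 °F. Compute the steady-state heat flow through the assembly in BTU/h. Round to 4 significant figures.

0.5122/3.297 = 0.15535
0.4252 × 1.115 = 0.4741
R_total = 0.74 + 0.15535 + 15.65 + 0.4741 + 0.19 = 17.209 ft²·°F·h/BTU
Q = A·ΔT/R = 521.9 × 30.6 / 17.209 = 927.99 BTU/h

928.0 BTU/h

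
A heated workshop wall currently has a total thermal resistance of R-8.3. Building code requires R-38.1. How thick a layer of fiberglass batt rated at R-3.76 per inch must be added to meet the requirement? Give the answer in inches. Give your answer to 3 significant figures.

7.93 in

ΔR = 38.1 − 8.3 = 29.8 ft²·°F·h/BTU
L = ΔR / (R/in) = 29.8/3.76 = 7.926 in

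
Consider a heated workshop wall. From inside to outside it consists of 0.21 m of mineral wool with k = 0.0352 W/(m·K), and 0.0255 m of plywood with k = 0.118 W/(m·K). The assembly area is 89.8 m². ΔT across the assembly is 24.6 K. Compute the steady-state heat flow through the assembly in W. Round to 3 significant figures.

0.21/0.0352 = 5.966
0.0255/0.118 = 0.2161
R_total = 5.966 + 0.2161 = 6.182 m²·K/W
Q = A·ΔT/R = 89.8 × 24.6 / 6.182 = 357.3 W

357 W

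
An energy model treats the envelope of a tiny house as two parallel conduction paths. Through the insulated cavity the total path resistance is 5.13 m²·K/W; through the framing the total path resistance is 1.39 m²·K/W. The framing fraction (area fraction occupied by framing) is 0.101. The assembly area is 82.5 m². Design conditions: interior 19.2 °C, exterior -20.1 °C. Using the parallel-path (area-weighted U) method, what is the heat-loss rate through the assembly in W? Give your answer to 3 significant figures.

U_eff = 0.899/5.13 + 0.101/1.39 = 0.1752 + 0.07266 = 0.2479
R_eff = 1/U_eff = 4.034 m²·K/W
Q = 82.5 × (19.2 − (-20.1)) / 4.034 = 803.8 W

804 W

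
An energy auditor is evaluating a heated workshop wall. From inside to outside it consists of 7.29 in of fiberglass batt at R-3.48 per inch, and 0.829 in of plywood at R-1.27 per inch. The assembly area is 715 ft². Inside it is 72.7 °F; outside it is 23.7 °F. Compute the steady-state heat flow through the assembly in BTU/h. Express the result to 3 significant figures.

1330 BTU/h

7.29 × 3.48 = 25.37
0.829 × 1.27 = 1.053
R_total = 25.37 + 1.053 = 26.42 ft²·°F·h/BTU
Q = A·ΔT/R = 715 × (72.7 − 23.7) / 26.42 = 1326 BTU/h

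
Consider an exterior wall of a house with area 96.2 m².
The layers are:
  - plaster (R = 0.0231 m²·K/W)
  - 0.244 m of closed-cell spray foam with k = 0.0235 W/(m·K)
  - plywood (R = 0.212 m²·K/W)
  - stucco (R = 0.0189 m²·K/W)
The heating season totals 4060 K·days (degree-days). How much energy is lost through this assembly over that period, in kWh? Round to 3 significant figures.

0.244/0.0235 = 10.38
R_total = 0.0231 + 10.38 + 0.212 + 0.0189 = 10.64 m²·K/W
E = A × HDD × 24 / R / 1000 = 96.2 × 4060 × 24 / 10.64 / 1000 = 881.2 kWh

881 kWh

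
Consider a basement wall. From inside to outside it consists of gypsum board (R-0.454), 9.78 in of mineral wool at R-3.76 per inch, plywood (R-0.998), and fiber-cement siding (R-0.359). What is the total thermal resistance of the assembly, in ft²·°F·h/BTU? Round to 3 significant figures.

38.6 ft²·°F·h/BTU

9.78 × 3.76 = 36.77
R_total = 0.454 + 36.77 + 0.998 + 0.359 = 38.58 ft²·°F·h/BTU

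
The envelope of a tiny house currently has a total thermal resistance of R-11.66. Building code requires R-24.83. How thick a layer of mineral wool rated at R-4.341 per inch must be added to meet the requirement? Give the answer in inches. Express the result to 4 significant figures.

3.034 in

ΔR = 24.83 − 11.66 = 13.17 ft²·°F·h/BTU
L = ΔR / (R/in) = 13.17/4.341 = 3.0339 in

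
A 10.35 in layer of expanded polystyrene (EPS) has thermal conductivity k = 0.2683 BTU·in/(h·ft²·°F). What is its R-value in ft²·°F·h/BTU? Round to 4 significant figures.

R = L/k = 10.35/0.2683 = 38.576 ft²·°F·h/BTU

38.58 ft²·°F·h/BTU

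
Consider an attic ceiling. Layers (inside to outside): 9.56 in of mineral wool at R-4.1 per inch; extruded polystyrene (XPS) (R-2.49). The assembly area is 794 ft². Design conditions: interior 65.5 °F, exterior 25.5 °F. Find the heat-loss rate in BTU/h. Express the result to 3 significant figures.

762 BTU/h

9.56 × 4.1 = 39.2
R_total = 39.2 + 2.49 = 41.69 ft²·°F·h/BTU
Q = A·ΔT/R = 794 × (65.5 − 25.5) / 41.69 = 761.9 BTU/h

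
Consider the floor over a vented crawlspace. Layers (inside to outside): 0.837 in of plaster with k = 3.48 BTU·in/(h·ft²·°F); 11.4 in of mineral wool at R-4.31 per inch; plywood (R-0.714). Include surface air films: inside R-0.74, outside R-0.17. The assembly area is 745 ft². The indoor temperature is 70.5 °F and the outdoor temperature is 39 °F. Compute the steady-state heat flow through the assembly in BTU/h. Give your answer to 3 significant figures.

0.837/3.48 = 0.2405
11.4 × 4.31 = 49.13
R_total = 0.74 + 0.2405 + 49.13 + 0.714 + 0.17 = 51 ft²·°F·h/BTU
Q = A·ΔT/R = 745 × (70.5 − 39) / 51 = 460.2 BTU/h

460 BTU/h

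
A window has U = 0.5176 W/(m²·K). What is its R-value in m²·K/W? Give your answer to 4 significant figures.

1.932 m²·K/W

R = 1/U = 1/0.5176 = 1.932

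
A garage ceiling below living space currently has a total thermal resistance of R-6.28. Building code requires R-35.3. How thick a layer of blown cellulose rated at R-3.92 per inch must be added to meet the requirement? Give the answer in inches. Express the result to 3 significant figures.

7.40 in

ΔR = 35.3 − 6.28 = 29.02 ft²·°F·h/BTU
L = ΔR / (R/in) = 29.02/3.92 = 7.403 in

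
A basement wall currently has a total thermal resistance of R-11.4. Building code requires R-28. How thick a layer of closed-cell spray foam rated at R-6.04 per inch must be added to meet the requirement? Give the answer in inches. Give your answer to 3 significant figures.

2.75 in

ΔR = 28 − 11.4 = 16.6 ft²·°F·h/BTU
L = ΔR / (R/in) = 16.6/6.04 = 2.748 in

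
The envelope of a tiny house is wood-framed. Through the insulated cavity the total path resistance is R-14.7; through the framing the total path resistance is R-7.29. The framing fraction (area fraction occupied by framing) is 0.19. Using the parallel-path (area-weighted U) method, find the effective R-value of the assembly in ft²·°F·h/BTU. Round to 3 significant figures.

12.3 ft²·°F·h/BTU

U_eff = 0.81/14.7 + 0.19/7.29 = 0.0551 + 0.02606 = 0.08117
R_eff = 1/U_eff = 12.32 ft²·°F·h/BTU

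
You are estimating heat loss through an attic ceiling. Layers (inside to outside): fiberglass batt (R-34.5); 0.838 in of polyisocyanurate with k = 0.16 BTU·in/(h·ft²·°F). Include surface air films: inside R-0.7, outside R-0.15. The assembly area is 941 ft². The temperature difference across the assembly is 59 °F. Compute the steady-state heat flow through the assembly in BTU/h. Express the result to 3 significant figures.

1370 BTU/h

0.838/0.16 = 5.237
R_total = 0.7 + 34.5 + 5.237 + 0.15 = 40.59 ft²·°F·h/BTU
Q = A·ΔT/R = 941 × 59 / 40.59 = 1368 BTU/h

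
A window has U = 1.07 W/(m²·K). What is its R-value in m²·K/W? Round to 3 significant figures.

R = 1/U = 1/1.07 = 0.9346

0.935 m²·K/W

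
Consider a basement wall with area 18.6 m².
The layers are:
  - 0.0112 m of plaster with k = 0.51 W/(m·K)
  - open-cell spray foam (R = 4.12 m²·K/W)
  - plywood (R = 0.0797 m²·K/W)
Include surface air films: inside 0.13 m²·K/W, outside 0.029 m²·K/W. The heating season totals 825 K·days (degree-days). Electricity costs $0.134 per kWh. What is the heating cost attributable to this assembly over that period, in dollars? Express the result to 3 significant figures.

11.3 dollars

0.0112/0.51 = 0.02196
R_total = 0.13 + 0.02196 + 4.12 + 0.0797 + 0.029 = 4.381 m²·K/W
E = A × HDD × 24 / R / 1000 = 18.6 × 825 × 24 / 4.381 / 1000 = 84.07 kWh
Cost = 84.07 × 0.134 = $11.27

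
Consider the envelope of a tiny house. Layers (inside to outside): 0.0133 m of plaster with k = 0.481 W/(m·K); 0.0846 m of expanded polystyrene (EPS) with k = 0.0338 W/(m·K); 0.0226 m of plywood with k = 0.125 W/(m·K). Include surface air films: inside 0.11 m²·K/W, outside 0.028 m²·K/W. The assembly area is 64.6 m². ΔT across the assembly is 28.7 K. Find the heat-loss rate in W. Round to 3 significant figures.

0.0133/0.481 = 0.02765
0.0846/0.0338 = 2.503
0.0226/0.125 = 0.1808
R_total = 0.11 + 0.02765 + 2.503 + 0.1808 + 0.028 = 2.849 m²·K/W
Q = A·ΔT/R = 64.6 × 28.7 / 2.849 = 650.7 W

651 W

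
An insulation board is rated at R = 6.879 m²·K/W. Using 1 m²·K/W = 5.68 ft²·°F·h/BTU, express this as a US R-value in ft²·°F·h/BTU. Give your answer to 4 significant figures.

R_US = 6.879 × 5.68 = 39.073

39.07 ft²·°F·h/BTU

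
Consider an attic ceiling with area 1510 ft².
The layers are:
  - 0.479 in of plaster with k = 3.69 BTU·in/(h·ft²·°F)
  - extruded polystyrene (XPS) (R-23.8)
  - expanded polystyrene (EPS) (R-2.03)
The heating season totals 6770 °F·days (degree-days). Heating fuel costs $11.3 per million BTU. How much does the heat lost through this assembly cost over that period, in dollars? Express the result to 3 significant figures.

107 dollars

0.479/3.69 = 0.1298
R_total = 0.1298 + 23.8 + 2.03 = 25.96 ft²·°F·h/BTU
E = A × HDD × 24 / R = 1510 × 6770 × 24 / 25.96 = 9451000 BTU
Cost = 9451000/10⁶ × 11.3 = $106.8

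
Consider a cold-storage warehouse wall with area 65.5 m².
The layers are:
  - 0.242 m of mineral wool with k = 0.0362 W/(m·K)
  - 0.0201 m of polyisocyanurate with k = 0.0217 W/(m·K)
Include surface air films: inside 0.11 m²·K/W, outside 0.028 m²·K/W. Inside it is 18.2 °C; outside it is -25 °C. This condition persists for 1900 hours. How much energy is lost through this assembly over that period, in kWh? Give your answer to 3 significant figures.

0.242/0.0362 = 6.685
0.0201/0.0217 = 0.9263
R_total = 0.11 + 6.685 + 0.9263 + 0.028 = 7.749 m²·K/W
Q = 65.5 × (18.2 − (-25)) / 7.749 = 365.1 W
E = 365.1 W × 1900 h / 1000 = 693.8 kWh

694 kWh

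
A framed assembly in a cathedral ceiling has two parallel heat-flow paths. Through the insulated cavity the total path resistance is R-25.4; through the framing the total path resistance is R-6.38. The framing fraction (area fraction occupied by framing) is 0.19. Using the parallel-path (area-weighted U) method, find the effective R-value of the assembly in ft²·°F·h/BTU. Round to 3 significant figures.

16.2 ft²·°F·h/BTU

U_eff = 0.81/25.4 + 0.19/6.38 = 0.03189 + 0.02978 = 0.06167
R_eff = 1/U_eff = 16.22 ft²·°F·h/BTU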